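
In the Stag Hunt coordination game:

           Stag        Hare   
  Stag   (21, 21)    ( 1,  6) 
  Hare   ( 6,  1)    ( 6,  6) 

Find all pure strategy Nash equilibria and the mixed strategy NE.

Pure NE: (Stag, Stag) and (Hare, Hare); Mixed NE: p = 0.25, q = 0.25

Work:
Check pure NE:
(Stag, Stag): (21, 21) - no unilateral deviation beneficial
(Hare, Hare): (6, 6) - no unilateral deviation beneficial
Mixed NE: P1 plays Stag with p = 0.25, P2 plays Stag with q = 0.25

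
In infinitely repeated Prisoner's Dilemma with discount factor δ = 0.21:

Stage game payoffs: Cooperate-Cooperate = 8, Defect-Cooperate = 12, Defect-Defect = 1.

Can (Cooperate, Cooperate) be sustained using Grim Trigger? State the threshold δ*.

δ* = 0.3636; since δ = 0.21 < 0.3636, cooperation cannot be sustained

Work:
For Grim Trigger:
Cooperate forever: 8/(1-δ)
Defect then punished: 12 + 1·δ/(1-δ)
Need: 8/(1-δ) ≥ 12 + 1·δ/(1-δ)
Solving: δ ≥ (T-R)/(T-P) = (12-8)/(12-1) = 0.3636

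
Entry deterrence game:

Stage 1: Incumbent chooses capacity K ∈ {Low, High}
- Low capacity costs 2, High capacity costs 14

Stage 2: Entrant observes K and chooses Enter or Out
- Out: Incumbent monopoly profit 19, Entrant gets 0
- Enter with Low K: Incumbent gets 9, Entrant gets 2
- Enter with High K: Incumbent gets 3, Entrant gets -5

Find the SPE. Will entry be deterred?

SPE: (Low, Enter|Low, Out|High); Entry not deterred. Incumbent net profit = 7, Entrant gets 2

Work:
After Low K: Entrant enters (2 > 0)
After High K: Entrant stays out (-5 < 0)
Incumbent: Low → 9−2=7, High → 19−14=5
Incumbent chooses Low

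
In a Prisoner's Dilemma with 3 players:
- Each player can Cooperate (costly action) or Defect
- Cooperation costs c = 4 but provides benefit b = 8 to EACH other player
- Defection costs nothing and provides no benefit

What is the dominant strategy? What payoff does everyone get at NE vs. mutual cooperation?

Dominant: Defect; NE payoff = 0; Coop payoff = 12

Work:
Defect dominates (saves cost c = 4, benefit to others is external)
NE: All defect → everyone gets 0
If all cooperate: each receives (2)×8 - 4 = 12
Social dilemma: 12 > 0 but NE gives 0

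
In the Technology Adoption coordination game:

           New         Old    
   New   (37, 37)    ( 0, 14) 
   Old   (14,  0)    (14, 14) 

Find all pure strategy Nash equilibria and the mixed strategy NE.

Pure NE: (New, New) and (Old, Old); Mixed NE: p = 0.3784, q = 0.3784

Work:
Check pure NE:
(New, New): (37, 37) - no unilateral deviation beneficial
(Old, Old): (14, 14) - no unilateral deviation beneficial
Mixed NE: P1 plays New with p = 0.3784, P2 plays New with q = 0.3784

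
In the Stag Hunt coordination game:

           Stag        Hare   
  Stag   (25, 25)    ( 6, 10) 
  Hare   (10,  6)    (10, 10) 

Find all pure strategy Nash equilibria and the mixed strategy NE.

Pure NE: (Stag, Stag) and (Hare, Hare); Mixed NE: p = 0.2105, q = 0.2105

Work:
Check pure NE:
(Stag, Stag): (25, 25) - no unilateral deviation beneficial
(Hare, Hare): (10, 10) - no unilateral deviation beneficial
Mixed NE: P1 plays Stag with p = 0.2105, P2 plays Stag with q = 0.2105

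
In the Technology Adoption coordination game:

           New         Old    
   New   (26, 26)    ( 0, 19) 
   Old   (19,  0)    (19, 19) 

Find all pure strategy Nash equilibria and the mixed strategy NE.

Pure NE: (New, New) and (Old, Old); Mixed NE: p = 0.7308, q = 0.7308

Work:
Check pure NE:
(New, New): (26, 26) - no unilateral deviation beneficial
(Old, Old): (19, 19) - no unilateral deviation beneficial
Mixed NE: P1 plays New with p = 0.7308, P2 plays New with q = 0.7308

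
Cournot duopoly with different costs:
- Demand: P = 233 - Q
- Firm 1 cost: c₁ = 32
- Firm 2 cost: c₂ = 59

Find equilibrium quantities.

q₁* = 76.0, q₂* = 49.0

Work:
Reaction: q₁ = (233 - 32 - q₂)/2
Reaction: q₂ = (233 - 59 - q₁)/2
Solve simultaneously:
q₁* = (233 - 2×32 + 59)/3 = 76.0
q₂* = (233 - 2×59 + 32)/3 = 49.0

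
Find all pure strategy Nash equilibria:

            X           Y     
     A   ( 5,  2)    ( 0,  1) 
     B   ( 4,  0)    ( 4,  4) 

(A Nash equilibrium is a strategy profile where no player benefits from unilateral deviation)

Nash equilibrium: (A, X), (B, Y)

Work:
Best responses:
  P1 vs X: payoffs [5, 4] → best response A (payoff 5)
  P1 vs Y: payoffs [0, 4] → best response B (payoff 4)
  P2 vs A: payoffs [2, 1] → best response X (payoff 2)
  P2 vs B: payoffs [0, 4] → best response Y (payoff 4)
Mutual best responses: (A,X), (B,Y) → Nash equilibria.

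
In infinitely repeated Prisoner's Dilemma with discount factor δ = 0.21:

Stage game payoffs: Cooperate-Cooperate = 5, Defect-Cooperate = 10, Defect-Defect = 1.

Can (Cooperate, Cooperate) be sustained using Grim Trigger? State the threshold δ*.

δ* = 0.5556; since δ = 0.21 < 0.5556, cooperation cannot be sustained

Work:
For Grim Trigger:
Cooperate forever: 5/(1-δ)
Defect then punished: 10 + 1·δ/(1-δ)
Need: 5/(1-δ) ≥ 10 + 1·δ/(1-δ)
Solving: δ ≥ (T-R)/(T-P) = (10-5)/(10-1) = 0.5556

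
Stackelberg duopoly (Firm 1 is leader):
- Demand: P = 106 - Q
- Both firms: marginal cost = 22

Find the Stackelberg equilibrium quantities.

q₁* (leader) = 42.0, q₂* (follower) = 21.0

Work:
Follower's reaction: q₂ = (a - c - q₁)/2
Leader substitutes: π₁ = q₁·(a - q₁ - (a-c-q₁)/2 - c)
FOC: q₁* = (106 - 22)/2 = 42.00
Then: q₂* = (106 - 22 - 42.0)/2 = 21.00
Leader has first-mover advantage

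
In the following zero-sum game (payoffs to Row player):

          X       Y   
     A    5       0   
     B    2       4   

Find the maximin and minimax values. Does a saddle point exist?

Maximin = 2, Minimax = 4, Saddle: False

Work:
Row minimums: [0, 2] → maximin = 2
Column maximums: [5, 4] → minimax = 4
No saddle point (maximin ≠ minimax). Mixed strategy needed.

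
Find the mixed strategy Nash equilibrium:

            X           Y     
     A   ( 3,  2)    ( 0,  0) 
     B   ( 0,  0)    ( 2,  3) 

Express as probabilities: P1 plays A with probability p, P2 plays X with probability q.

p = 0.6, q = 0.4

Work:
Find probabilities that make opponent indifferent:
P2 chooses q to make P1 indifferent between A and B
P1 chooses p to make P2 indifferent between X and Y
Mixed NE: P1 plays (A: 0.6, B: 0.4), P2 plays (X: 0.4, Y: 0.6)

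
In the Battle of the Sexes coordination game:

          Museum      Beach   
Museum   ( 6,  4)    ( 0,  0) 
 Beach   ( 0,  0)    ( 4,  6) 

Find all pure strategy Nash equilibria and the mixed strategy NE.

Pure NE: (Museum, Museum) and (Beach, Beach); Mixed NE: p = 0.6, q = 0.4

Work:
Check pure NE:
(Museum, Museum): (6, 4) - no unilateral deviation beneficial
(Beach, Beach): (4, 6) - no unilateral deviation beneficial
Mixed NE: P1 plays Museum with p = 0.6, P2 plays Museum with q = 0.4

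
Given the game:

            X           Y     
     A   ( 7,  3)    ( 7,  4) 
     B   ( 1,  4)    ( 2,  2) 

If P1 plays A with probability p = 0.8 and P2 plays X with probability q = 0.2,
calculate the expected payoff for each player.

E[P1] = 5.96, E[P2] = 3.52

Work:
E[P1] = p·q·π₁(A,X) + p·(1-q)·π₁(A,Y) + (1-p)·q·π₁(B,X) + (1-p)·(1-q)·π₁(B,Y)
= 0.8·0.2·7 + 0.8·0.8·7 + 0.2·0.2·1 + 0.2·0.8·2
= 5.96

E[P2] = 3.52 (similar calculation)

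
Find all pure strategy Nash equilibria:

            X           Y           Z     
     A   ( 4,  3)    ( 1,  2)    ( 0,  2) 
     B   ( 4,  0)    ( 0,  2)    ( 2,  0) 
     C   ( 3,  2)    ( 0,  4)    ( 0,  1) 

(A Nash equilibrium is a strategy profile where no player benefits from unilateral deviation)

Nash equilibrium: (A, X)

Work:
Best responses:
  P1 vs X: payoffs [4, 4, 3] → best response A/B (payoff 4)
  P1 vs Y: payoffs [1, 0, 0] → best response A (payoff 1)
  P1 vs Z: payoffs [0, 2, 0] → best response B (payoff 2)
  P2 vs A: payoffs [3, 2, 2] → best response X (payoff 3)
  P2 vs B: payoffs [0, 2, 0] → best response Y (payoff 2)
  P2 vs C: payoffs [2, 4, 1] → best response Y (payoff 4)
Mutual best responses: (A,X) → Nash equilibria.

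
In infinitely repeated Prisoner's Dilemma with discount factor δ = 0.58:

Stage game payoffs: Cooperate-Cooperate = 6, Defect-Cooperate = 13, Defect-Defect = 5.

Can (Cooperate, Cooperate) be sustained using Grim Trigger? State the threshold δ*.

δ* = 0.875; since δ = 0.58 < 0.875, cooperation cannot be sustained

Work:
For Grim Trigger:
Cooperate forever: 6/(1-δ)
Defect then punished: 13 + 5·δ/(1-δ)
Need: 6/(1-δ) ≥ 13 + 5·δ/(1-δ)
Solving: δ ≥ (T-R)/(T-P) = (13-6)/(13-5) = 0.875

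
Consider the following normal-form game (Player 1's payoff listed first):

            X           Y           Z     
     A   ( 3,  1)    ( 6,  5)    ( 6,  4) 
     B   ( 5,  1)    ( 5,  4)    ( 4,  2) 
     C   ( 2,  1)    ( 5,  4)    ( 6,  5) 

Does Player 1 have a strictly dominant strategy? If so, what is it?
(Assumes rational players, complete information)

No strictly dominant strategy exists for Player 1

Work:
A strategy strictly dominates another if it gives a strictly higher payoff against every opponent action. Compare each pair of P1's strategies column-by-column:
  A vs B: [3 vs 5, 6 vs 5, 6 vs 4] → A does not strictly dominate B (column X: 3 ≤ 5)
  A vs C: [3 vs 2, 6 vs 5, 6 vs 6] → A does not strictly dominate C (column Z: 6 ≤ 6)
  B vs A: [5 vs 3, 5 vs 6, 4 vs 6] → B does not strictly dominate A (column Y: 5 ≤ 6)
  B vs C: [5 vs 2, 5 vs 5, 4 vs 6] → B does not strictly dominate C (column Y: 5 ≤ 5)
  C vs A: [2 vs 3, 5 vs 6, 6 vs 6] → C does not strictly dominate A (column X: 2 ≤ 3)
  C vs B: [2 vs 5, 5 vs 5, 6 vs 4] → C does not strictly dominate B (column X: 2 ≤ 5)
No single strategy strictly dominates all others → no strictly dominant strategy.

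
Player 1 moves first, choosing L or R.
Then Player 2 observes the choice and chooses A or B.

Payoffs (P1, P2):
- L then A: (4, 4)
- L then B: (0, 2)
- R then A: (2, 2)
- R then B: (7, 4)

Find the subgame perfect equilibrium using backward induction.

P1 plays R, P2 plays A after L and B after R; Payoff (7, 4)

Work:
Backward induction:
After L: P2 chooses A → P1 gets 4
After R: P2 chooses B → P1 gets 7
P1 chooses R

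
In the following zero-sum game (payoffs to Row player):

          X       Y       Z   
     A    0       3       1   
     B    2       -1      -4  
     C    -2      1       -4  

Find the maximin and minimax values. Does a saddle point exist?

Maximin = 0, Minimax = 1, Saddle: False

Work:
Row minimums: [0, -4, -4] → maximin = 0
Column maximums: [2, 3, 1] → minimax = 1
No saddle point (maximin ≠ minimax). Mixed strategy needed.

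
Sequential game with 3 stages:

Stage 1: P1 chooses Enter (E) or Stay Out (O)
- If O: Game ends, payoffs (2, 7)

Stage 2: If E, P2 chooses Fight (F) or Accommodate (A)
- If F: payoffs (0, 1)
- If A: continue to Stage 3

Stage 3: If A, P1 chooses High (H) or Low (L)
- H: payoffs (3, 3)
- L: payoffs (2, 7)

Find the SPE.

SPE: (E, A, H); Outcome (3, 3)

Work:
Stage 3: P1 chooses H (3 vs 2)
Stage 2: P2: F->1, A->3 (anticipating H). Choose A
Stage 1: P1: O->2, E->3 (anticipating A, H). Choose E
SPE path: E -> A -> H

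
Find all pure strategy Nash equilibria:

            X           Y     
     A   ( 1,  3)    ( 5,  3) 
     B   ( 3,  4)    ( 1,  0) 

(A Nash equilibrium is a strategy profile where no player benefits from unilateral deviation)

Nash equilibrium: (A, Y), (B, X)

Work:
Best responses:
  P1 vs X: payoffs [1, 3] → best response B (payoff 3)
  P1 vs Y: payoffs [5, 1] → best response A (payoff 5)
  P2 vs A: payoffs [3, 3] → best response X/Y (payoff 3)
  P2 vs B: payoffs [4, 0] → best response X (payoff 4)
Mutual best responses: (A,Y), (B,X) → Nash equilibria.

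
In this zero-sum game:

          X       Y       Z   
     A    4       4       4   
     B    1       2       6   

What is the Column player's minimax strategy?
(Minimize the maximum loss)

Column should play X or Y (all achieve the minimum), value = 4

Work:
Column player minimizes Row's maximum payoff:
Column X: max payoff to Row = 4
Column Y: max payoff to Row = 4
Column Z: max payoff to Row = 6
Minimum is 4, achieved by columns X, Y (tied).
Each of X or Y is a minimax strategy.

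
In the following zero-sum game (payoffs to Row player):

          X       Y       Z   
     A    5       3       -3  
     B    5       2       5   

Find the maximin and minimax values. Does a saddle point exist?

Maximin = 2, Minimax = 3, Saddle: False

Work:
Row minimums: [-3, 2] → maximin = 2
Column maximums: [5, 3, 5] → minimax = 3
No saddle point (maximin ≠ minimax). Mixed strategy needed.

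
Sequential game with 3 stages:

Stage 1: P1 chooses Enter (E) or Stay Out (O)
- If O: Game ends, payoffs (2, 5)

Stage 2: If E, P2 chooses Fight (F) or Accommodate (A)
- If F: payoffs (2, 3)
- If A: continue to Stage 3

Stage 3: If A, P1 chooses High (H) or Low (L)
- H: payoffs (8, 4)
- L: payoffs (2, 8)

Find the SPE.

SPE: (E, A, H); Outcome (8, 4)

Work:
Stage 3: P1 chooses H (8 vs 2)
Stage 2: P2: F->3, A->4 (anticipating H). Choose A
Stage 1: P1: O->2, E->8 (anticipating A, H). Choose E
SPE path: E -> A -> H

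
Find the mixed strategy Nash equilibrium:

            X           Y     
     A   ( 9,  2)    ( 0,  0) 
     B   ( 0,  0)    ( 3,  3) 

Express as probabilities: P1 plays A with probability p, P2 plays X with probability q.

p = 0.6, q = 0.25

Work:
Find probabilities that make opponent indifferent:
P2 chooses q to make P1 indifferent between A and B
P1 chooses p to make P2 indifferent between X and Y
Mixed NE: P1 plays (A: 0.6, B: 0.4), P2 plays (X: 0.25, Y: 0.75)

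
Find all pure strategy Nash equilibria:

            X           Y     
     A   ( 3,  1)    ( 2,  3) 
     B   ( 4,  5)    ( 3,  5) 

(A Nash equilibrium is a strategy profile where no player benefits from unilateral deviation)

Nash equilibrium: (B, X), (B, Y)

Work:
Best responses:
  P1 vs X: payoffs [3, 4] → best response B (payoff 4)
  P1 vs Y: payoffs [2, 3] → best response B (payoff 3)
  P2 vs A: payoffs [1, 3] → best response Y (payoff 3)
  P2 vs B: payoffs [5, 5] → best response X/Y (payoff 5)
Mutual best responses: (B,X), (B,Y) → Nash equilibria.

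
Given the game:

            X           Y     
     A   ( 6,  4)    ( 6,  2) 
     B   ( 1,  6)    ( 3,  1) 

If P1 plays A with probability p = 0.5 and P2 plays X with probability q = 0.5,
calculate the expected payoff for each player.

E[P1] = 4.0, E[P2] = 3.25

Work:
E[P1] = p·q·π₁(A,X) + p·(1-q)·π₁(A,Y) + (1-p)·q·π₁(B,X) + (1-p)·(1-q)·π₁(B,Y)
= 0.5·0.5·6 + 0.5·0.5·6 + 0.5·0.5·1 + 0.5·0.5·3
= 4.0

E[P2] = 3.25 (similar calculation)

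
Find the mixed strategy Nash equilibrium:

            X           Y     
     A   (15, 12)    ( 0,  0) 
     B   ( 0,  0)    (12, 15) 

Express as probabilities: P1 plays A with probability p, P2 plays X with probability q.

p = 0.5556, q = 0.4444

Work:
Find probabilities that make opponent indifferent:
P2 chooses q to make P1 indifferent between A and B
P1 chooses p to make P2 indifferent between X and Y
Mixed NE: P1 plays (A: 0.5556, B: 0.4444), P2 plays (X: 0.4444, Y: 0.5556)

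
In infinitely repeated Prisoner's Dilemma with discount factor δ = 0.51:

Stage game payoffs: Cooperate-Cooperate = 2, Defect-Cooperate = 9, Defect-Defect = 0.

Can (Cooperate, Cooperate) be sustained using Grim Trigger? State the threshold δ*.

δ* = 0.7778; since δ = 0.51 < 0.7778, cooperation cannot be sustained

Work:
For Grim Trigger:
Cooperate forever: 2/(1-δ)
Defect then punished: 9 + 0·δ/(1-δ)
Need: 2/(1-δ) ≥ 9 + 0·δ/(1-δ)
Solving: δ ≥ (T-R)/(T-P) = (9-2)/(9-0) = 0.7778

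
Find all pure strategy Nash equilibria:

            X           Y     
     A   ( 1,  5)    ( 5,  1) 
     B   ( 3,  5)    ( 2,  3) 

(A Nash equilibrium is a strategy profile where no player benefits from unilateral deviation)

Nash equilibrium: (B, X)

Work:
Best responses:
  P1 vs X: payoffs [1, 3] → best response B (payoff 3)
  P1 vs Y: payoffs [5, 2] → best response A (payoff 5)
  P2 vs A: payoffs [5, 1] → best response X (payoff 5)
  P2 vs B: payoffs [5, 3] → best response X (payoff 5)
Mutual best responses: (B,X) → Nash equilibria.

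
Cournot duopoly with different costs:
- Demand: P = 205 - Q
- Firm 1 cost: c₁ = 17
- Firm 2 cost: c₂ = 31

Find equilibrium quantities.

q₁* = 67.33, q₂* = 53.33

Work:
Reaction: q₁ = (205 - 17 - q₂)/2
Reaction: q₂ = (205 - 31 - q₁)/2
Solve simultaneously:
q₁* = (205 - 2×17 + 31)/3 = 67.33
q₂* = (205 - 2×31 + 17)/3 = 53.33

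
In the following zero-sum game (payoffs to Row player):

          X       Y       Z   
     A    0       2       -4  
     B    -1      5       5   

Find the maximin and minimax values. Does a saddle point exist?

Maximin = -1, Minimax = 0, Saddle: False

Work:
Row minimums: [-4, -1] → maximin = -1
Column maximums: [0, 5, 5] → minimax = 0
No saddle point (maximin ≠ minimax). Mixed strategy needed.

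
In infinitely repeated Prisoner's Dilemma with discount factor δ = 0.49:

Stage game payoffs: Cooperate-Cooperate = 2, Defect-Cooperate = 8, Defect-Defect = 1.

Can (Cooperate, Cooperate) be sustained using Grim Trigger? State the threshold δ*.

δ* = 0.8571; since δ = 0.49 < 0.8571, cooperation cannot be sustained

Work:
For Grim Trigger:
Cooperate forever: 2/(1-δ)
Defect then punished: 8 + 1·δ/(1-δ)
Need: 2/(1-δ) ≥ 8 + 1·δ/(1-δ)
Solving: δ ≥ (T-R)/(T-P) = (8-2)/(8-1) = 0.8571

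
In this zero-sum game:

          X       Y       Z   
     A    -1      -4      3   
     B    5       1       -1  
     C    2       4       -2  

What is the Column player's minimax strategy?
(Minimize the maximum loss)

Column should play Z, value = 3

Work:
Column player minimizes Row's maximum payoff:
Column X: max payoff to Row = 5
Column Y: max payoff to Row = 4
Column Z: max payoff to Row = 3
Minimum is 3, achieved by column Z.
Minimax strategy: Z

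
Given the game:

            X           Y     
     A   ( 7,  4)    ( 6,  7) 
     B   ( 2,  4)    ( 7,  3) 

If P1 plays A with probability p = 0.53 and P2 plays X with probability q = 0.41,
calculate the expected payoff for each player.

E[P1] = 5.7238, E[P2] = 4.6608

Work:
E[P1] = p·q·π₁(A,X) + p·(1-q)·π₁(A,Y) + (1-p)·q·π₁(B,X) + (1-p)·(1-q)·π₁(B,Y)
= 0.53·0.41·7 + 0.53·0.59·6 + 0.47·0.41·2 + 0.47·0.59·7
= 5.7238

E[P2] = 4.6608 (similar calculation)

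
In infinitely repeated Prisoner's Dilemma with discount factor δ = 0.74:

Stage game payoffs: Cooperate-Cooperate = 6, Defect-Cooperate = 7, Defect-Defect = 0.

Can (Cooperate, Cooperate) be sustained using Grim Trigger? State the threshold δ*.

δ* = 0.1429; since δ = 0.74 ≥ 0.1429, cooperation can be sustained

Work:
For Grim Trigger:
Cooperate forever: 6/(1-δ)
Defect then punished: 7 + 0·δ/(1-δ)
Need: 6/(1-δ) ≥ 7 + 0·δ/(1-δ)
Solving: δ ≥ (T-R)/(T-P) = (7-6)/(7-0) = 0.1429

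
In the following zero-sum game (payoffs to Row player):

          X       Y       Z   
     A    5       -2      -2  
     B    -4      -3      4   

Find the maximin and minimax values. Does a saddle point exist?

Maximin = -2, Minimax = -2, Saddle: True

Work:
Row minimums: [-2, -4] → maximin = -2
Column maximums: [5, -2, 4] → minimax = -2
Saddle point exists! Game value = -2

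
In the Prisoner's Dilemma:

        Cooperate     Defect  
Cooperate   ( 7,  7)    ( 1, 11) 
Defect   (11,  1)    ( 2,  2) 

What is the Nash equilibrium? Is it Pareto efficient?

(Defect, Defect) is NE; not Pareto efficient

Work:
Defect dominates Cooperate for both players:
If P2 cooperates: Defect (11) > Cooperate (7)
If P2 defects: Defect (2) > Cooperate (1)
NE: (Defect, Defect) with payoff (2, 2)
But (Cooperate, Cooperate) = (7, 7) Pareto dominates (2, 2)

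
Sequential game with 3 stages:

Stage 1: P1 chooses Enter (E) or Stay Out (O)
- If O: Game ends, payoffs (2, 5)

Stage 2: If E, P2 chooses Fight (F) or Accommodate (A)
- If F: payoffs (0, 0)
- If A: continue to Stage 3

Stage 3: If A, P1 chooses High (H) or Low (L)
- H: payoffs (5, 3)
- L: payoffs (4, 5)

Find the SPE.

SPE: (E, A, H); Outcome (5, 3)

Work:
Stage 3: P1 chooses H (5 vs 4)
Stage 2: P2: F->0, A->3 (anticipating H). Choose A
Stage 1: P1: O->2, E->5 (anticipating A, H). Choose E
SPE path: E -> A -> H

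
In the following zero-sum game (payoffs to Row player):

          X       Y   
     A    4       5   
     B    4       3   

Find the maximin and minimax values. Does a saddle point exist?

Maximin = 4, Minimax = 4, Saddle: True

Work:
Row minimums: [4, 3] → maximin = 4
Column maximums: [4, 5] → minimax = 4
Saddle point exists! Game value = 4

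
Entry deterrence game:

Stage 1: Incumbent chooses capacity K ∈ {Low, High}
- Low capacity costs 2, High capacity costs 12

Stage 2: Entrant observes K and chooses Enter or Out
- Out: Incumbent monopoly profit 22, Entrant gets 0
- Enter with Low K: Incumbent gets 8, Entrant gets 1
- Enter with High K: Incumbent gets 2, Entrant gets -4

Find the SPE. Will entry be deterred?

SPE: (High, Enter|Low, Out|High); Entry deterred. Incumbent net profit = 10

Work:
After Low K: Entrant enters (1 > 0)
After High K: Entrant stays out (-4 < 0)
Incumbent: Low → 8−2=6, High → 22−12=10
Incumbent chooses High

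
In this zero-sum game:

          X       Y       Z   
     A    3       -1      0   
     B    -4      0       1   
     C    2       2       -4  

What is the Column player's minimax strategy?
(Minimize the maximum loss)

Column should play Z, value = 1

Work:
Column player minimizes Row's maximum payoff:
Column X: max payoff to Row = 3
Column Y: max payoff to Row = 2
Column Z: max payoff to Row = 1
Minimum is 1, achieved by column Z.
Minimax strategy: Z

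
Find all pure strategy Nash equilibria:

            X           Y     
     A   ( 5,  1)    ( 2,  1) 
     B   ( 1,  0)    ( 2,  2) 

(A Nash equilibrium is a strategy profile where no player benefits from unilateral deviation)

Nash equilibrium: (A, X), (A, Y), (B, Y)

Work:
Best responses:
  P1 vs X: payoffs [5, 1] → best response A (payoff 5)
  P1 vs Y: payoffs [2, 2] → best response A/B (payoff 2)
  P2 vs A: payoffs [1, 1] → best response X/Y (payoff 1)
  P2 vs B: payoffs [0, 2] → best response Y (payoff 2)
Mutual best responses: (A,X), (A,Y), (B,Y) → Nash equilibria.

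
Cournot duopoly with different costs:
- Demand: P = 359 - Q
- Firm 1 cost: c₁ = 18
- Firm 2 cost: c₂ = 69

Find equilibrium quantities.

q₁* = 130.67, q₂* = 79.67

Work:
Reaction: q₁ = (359 - 18 - q₂)/2
Reaction: q₂ = (359 - 69 - q₁)/2
Solve simultaneously:
q₁* = (359 - 2×18 + 69)/3 = 130.67
q₂* = (359 - 2×69 + 18)/3 = 79.67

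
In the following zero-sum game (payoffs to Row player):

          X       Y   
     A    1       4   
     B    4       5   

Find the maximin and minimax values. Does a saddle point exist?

Maximin = 4, Minimax = 4, Saddle: True

Work:
Row minimums: [1, 4] → maximin = 4
Column maximums: [4, 5] → minimax = 4
Saddle point exists! Game value = 4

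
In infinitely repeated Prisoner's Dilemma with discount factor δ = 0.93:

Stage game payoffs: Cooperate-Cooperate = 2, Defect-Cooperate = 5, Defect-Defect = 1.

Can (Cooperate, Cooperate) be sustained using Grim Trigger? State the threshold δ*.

δ* = 0.75; since δ = 0.93 ≥ 0.75, cooperation can be sustained

Work:
For Grim Trigger:
Cooperate forever: 2/(1-δ)
Defect then punished: 5 + 1·δ/(1-δ)
Need: 2/(1-δ) ≥ 5 + 1·δ/(1-δ)
Solving: δ ≥ (T-R)/(T-P) = (5-2)/(5-1) = 0.75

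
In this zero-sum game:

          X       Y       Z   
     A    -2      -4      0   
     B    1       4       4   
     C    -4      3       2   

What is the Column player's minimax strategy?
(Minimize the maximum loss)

Column should play X, value = 1

Work:
Column player minimizes Row's maximum payoff:
Column X: max payoff to Row = 1
Column Y: max payoff to Row = 4
Column Z: max payoff to Row = 4
Minimum is 1, achieved by column X.
Minimax strategy: X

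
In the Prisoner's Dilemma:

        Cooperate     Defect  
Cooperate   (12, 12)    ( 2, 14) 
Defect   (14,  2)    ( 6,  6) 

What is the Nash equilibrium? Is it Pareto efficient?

(Defect, Defect) is NE; not Pareto efficient

Work:
Defect dominates Cooperate for both players:
If P2 cooperates: Defect (14) > Cooperate (12)
If P2 defects: Defect (6) > Cooperate (2)
NE: (Defect, Defect) with payoff (6, 6)
But (Cooperate, Cooperate) = (12, 12) Pareto dominates (6, 6)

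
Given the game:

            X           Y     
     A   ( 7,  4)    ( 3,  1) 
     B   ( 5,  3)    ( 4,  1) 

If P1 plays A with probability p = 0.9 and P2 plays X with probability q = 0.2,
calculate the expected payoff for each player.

E[P1] = 3.84, E[P2] = 1.58

Work:
E[P1] = p·q·π₁(A,X) + p·(1-q)·π₁(A,Y) + (1-p)·q·π₁(B,X) + (1-p)·(1-q)·π₁(B,Y)
= 0.9·0.2·7 + 0.9·0.8·3 + 0.1·0.2·5 + 0.1·0.8·4
= 3.84

E[P2] = 1.58 (similar calculation)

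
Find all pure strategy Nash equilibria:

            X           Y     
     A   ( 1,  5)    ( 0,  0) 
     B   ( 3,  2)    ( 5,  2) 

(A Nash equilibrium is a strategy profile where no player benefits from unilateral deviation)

Nash equilibrium: (B, X), (B, Y)

Work:
Best responses:
  P1 vs X: payoffs [1, 3] → best response B (payoff 3)
  P1 vs Y: payoffs [0, 5] → best response B (payoff 5)
  P2 vs A: payoffs [5, 0] → best response X (payoff 5)
  P2 vs B: payoffs [2, 2] → best response X/Y (payoff 2)
Mutual best responses: (B,X), (B,Y) → Nash equilibria.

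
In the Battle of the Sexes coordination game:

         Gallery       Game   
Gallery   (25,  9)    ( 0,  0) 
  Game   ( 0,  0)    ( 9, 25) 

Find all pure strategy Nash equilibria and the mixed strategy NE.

Pure NE: (Gallery, Gallery) and (Game, Game); Mixed NE: p = 0.7353, q = 0.2647

Work:
Check pure NE:
(Gallery, Gallery): (25, 9) - no unilateral deviation beneficial
(Game, Game): (9, 25) - no unilateral deviation beneficial
Mixed NE: P1 plays Gallery with p = 0.7353, P2 plays Gallery with q = 0.2647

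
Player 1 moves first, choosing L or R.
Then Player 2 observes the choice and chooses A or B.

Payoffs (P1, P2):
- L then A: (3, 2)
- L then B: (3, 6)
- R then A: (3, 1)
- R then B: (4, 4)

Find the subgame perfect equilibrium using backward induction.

P1 plays R, P2 plays B after L and B after R; Payoff (4, 4)

Work:
Backward induction:
After L: P2 chooses B → P1 gets 3
After R: P2 chooses B → P1 gets 4
P1 chooses R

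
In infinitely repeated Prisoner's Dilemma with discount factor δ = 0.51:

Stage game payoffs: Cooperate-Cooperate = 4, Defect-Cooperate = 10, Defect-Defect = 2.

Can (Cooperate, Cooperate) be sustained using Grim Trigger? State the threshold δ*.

δ* = 0.75; since δ = 0.51 < 0.75, cooperation cannot be sustained

Work:
For Grim Trigger:
Cooperate forever: 4/(1-δ)
Defect then punished: 10 + 2·δ/(1-δ)
Need: 4/(1-δ) ≥ 10 + 2·δ/(1-δ)
Solving: δ ≥ (T-R)/(T-P) = (10-4)/(10-2) = 0.75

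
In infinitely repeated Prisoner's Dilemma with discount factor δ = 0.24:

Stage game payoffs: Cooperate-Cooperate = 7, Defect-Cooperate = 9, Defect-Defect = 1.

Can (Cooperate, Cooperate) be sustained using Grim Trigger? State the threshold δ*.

δ* = 0.25; since δ = 0.24 < 0.25, cooperation cannot be sustained

Work:
For Grim Trigger:
Cooperate forever: 7/(1-δ)
Defect then punished: 9 + 1·δ/(1-δ)
Need: 7/(1-δ) ≥ 9 + 1·δ/(1-δ)
Solving: δ ≥ (T-R)/(T-P) = (9-7)/(9-1) = 0.25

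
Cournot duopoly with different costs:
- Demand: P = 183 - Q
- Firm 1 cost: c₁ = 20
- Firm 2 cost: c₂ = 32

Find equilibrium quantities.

q₁* = 58.33, q₂* = 46.33

Work:
Reaction: q₁ = (183 - 20 - q₂)/2
Reaction: q₂ = (183 - 32 - q₁)/2
Solve simultaneously:
q₁* = (183 - 2×20 + 32)/3 = 58.33
q₂* = (183 - 2×32 + 20)/3 = 46.33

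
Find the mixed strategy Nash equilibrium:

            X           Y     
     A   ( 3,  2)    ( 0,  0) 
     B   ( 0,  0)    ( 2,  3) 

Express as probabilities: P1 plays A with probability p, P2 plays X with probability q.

p = 0.6, q = 0.4

Work:
Find probabilities that make opponent indifferent:
P2 chooses q to make P1 indifferent between A and B
P1 chooses p to make P2 indifferent between X and Y
Mixed NE: P1 plays (A: 0.6, B: 0.4), P2 plays (X: 0.4, Y: 0.6)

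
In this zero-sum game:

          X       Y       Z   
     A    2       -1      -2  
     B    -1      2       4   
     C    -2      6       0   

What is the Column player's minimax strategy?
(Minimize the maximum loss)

Column should play X, value = 2

Work:
Column player minimizes Row's maximum payoff:
Column X: max payoff to Row = 2
Column Y: max payoff to Row = 6
Column Z: max payoff to Row = 4
Minimum is 2, achieved by column X.
Minimax strategy: X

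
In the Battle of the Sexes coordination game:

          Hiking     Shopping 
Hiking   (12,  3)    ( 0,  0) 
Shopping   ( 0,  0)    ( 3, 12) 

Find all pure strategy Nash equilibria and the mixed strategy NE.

Pure NE: (Hiking, Hiking) and (Shopping, Shopping); Mixed NE: p = 0.8, q = 0.2

Work:
Check pure NE:
(Hiking, Hiking): (12, 3) - no unilateral deviation beneficial
(Shopping, Shopping): (3, 12) - no unilateral deviation beneficial
Mixed NE: P1 plays Hiking with p = 0.8, P2 plays Hiking with q = 0.2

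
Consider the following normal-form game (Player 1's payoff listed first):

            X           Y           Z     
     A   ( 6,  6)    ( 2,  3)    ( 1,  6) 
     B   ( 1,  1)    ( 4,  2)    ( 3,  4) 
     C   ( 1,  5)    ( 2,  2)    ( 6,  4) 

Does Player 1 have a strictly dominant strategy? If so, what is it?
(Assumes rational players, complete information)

No strictly dominant strategy exists for Player 1

Work:
A strategy strictly dominates another if it gives a strictly higher payoff against every opponent action. Compare each pair of P1's strategies column-by-column:
  A vs B: [6 vs 1, 2 vs 4, 1 vs 3] → A does not strictly dominate B (column Y: 2 ≤ 4)
  A vs C: [6 vs 1, 2 vs 2, 1 vs 6] → A does not strictly dominate C (column Y: 2 ≤ 2)
  B vs A: [1 vs 6, 4 vs 2, 3 vs 1] → B does not strictly dominate A (column X: 1 ≤ 6)
  B vs C: [1 vs 1, 4 vs 2, 3 vs 6] → B does not strictly dominate C (column X: 1 ≤ 1)
  C vs A: [1 vs 6, 2 vs 2, 6 vs 1] → C does not strictly dominate A (column X: 1 ≤ 6)
  C vs B: [1 vs 1, 2 vs 4, 6 vs 3] → C does not strictly dominate B (column X: 1 ≤ 1)
No single strategy strictly dominates all others → no strictly dominant strategy.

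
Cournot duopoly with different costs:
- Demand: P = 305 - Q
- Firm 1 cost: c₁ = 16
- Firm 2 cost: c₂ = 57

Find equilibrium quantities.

q₁* = 110.0, q₂* = 69.0

Work:
Reaction: q₁ = (305 - 16 - q₂)/2
Reaction: q₂ = (305 - 57 - q₁)/2
Solve simultaneously:
q₁* = (305 - 2×16 + 57)/3 = 110.0
q₂* = (305 - 2×57 + 16)/3 = 69.0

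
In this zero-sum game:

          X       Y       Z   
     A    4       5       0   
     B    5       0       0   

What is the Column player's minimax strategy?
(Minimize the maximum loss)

Column should play Z, value = 0

Work:
Column player minimizes Row's maximum payoff:
Column X: max payoff to Row = 5
Column Y: max payoff to Row = 5
Column Z: max payoff to Row = 0
Minimum is 0, achieved by column Z.
Minimax strategy: Z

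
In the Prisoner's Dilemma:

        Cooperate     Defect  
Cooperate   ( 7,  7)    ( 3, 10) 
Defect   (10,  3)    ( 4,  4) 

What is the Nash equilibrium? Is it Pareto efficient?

(Defect, Defect) is NE; not Pareto efficient

Work:
Defect dominates Cooperate for both players:
If P2 cooperates: Defect (10) > Cooperate (7)
If P2 defects: Defect (4) > Cooperate (3)
NE: (Defect, Defect) with payoff (4, 4)
But (Cooperate, Cooperate) = (7, 7) Pareto dominates (4, 4)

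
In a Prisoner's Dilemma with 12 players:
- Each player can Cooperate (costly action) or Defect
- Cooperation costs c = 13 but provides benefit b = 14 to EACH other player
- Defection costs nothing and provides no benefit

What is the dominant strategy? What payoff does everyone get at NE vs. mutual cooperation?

Dominant: Defect; NE payoff = 0; Coop payoff = 141

Work:
Defect dominates (saves cost c = 13, benefit to others is external)
NE: All defect → everyone gets 0
If all cooperate: each receives (11)×14 - 13 = 141
Social dilemma: 141 > 0 but NE gives 0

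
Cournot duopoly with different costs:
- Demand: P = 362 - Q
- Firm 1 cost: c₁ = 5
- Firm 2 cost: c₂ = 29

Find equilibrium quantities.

q₁* = 127.0, q₂* = 103.0

Work:
Reaction: q₁ = (362 - 5 - q₂)/2
Reaction: q₂ = (362 - 29 - q₁)/2
Solve simultaneously:
q₁* = (362 - 2×5 + 29)/3 = 127.0
q₂* = (362 - 2×29 + 5)/3 = 103.0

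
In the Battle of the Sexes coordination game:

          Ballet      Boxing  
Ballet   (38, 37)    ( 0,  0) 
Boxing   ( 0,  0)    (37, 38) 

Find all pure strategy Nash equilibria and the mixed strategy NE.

Pure NE: (Ballet, Ballet) and (Boxing, Boxing); Mixed NE: p = 0.5067, q = 0.4933

Work:
Check pure NE:
(Ballet, Ballet): (38, 37) - no unilateral deviation beneficial
(Boxing, Boxing): (37, 38) - no unilateral deviation beneficial
Mixed NE: P1 plays Ballet with p = 0.5067, P2 plays Ballet with q = 0.4933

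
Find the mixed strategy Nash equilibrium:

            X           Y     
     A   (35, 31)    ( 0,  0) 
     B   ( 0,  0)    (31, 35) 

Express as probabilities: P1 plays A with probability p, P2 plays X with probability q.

p = 0.5303, q = 0.4697

Work:
Find probabilities that make opponent indifferent:
P2 chooses q to make P1 indifferent between A and B
P1 chooses p to make P2 indifferent between X and Y
Mixed NE: P1 plays (A: 0.5303, B: 0.4697), P2 plays (X: 0.4697, Y: 0.5303)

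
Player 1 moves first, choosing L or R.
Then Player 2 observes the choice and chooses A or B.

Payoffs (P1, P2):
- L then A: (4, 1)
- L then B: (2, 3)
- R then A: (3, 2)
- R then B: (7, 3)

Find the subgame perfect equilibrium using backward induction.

P1 plays R, P2 plays B after L and B after R; Payoff (7, 3)

Work:
Backward induction:
After L: P2 chooses B → P1 gets 2
After R: P2 chooses B → P1 gets 7
P1 chooses R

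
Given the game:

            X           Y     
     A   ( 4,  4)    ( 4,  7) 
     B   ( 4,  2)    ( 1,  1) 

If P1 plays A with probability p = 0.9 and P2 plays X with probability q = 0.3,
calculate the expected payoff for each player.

E[P1] = 3.79, E[P2] = 5.62

Work:
E[P1] = p·q·π₁(A,X) + p·(1-q)·π₁(A,Y) + (1-p)·q·π₁(B,X) + (1-p)·(1-q)·π₁(B,Y)
= 0.9·0.3·4 + 0.9·0.7·4 + 0.1·0.3·4 + 0.1·0.7·1
= 3.79

E[P2] = 5.62 (similar calculation)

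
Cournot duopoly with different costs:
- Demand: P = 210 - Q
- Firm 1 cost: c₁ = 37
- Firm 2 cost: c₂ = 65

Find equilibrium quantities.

q₁* = 67.0, q₂* = 39.0

Work:
Reaction: q₁ = (210 - 37 - q₂)/2
Reaction: q₂ = (210 - 65 - q₁)/2
Solve simultaneously:
q₁* = (210 - 2×37 + 65)/3 = 67.0
q₂* = (210 - 2×65 + 37)/3 = 39.0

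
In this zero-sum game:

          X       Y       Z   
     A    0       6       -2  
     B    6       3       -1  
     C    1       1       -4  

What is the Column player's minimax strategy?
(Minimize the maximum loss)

Column should play Z, value = -1

Work:
Column player minimizes Row's maximum payoff:
Column X: max payoff to Row = 6
Column Y: max payoff to Row = 6
Column Z: max payoff to Row = -1
Minimum is -1, achieved by column Z.
Minimax strategy: Z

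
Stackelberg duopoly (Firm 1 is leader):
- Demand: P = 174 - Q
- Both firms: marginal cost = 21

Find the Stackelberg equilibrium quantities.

q₁* (leader) = 76.5, q₂* (follower) = 38.25

Work:
Follower's reaction: q₂ = (a - c - q₁)/2
Leader substitutes: π₁ = q₁·(a - q₁ - (a-c-q₁)/2 - c)
FOC: q₁* = (174 - 21)/2 = 76.50
Then: q₂* = (174 - 21 - 76.5)/2 = 38.25
Leader has first-mover advantage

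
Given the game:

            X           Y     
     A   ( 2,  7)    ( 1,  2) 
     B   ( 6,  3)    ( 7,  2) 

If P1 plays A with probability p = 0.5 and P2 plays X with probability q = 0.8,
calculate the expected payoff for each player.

E[P1] = 4.0, E[P2] = 4.4

Work:
E[P1] = p·q·π₁(A,X) + p·(1-q)·π₁(A,Y) + (1-p)·q·π₁(B,X) + (1-p)·(1-q)·π₁(B,Y)
= 0.5·0.8·2 + 0.5·0.2·1 + 0.5·0.8·6 + 0.5·0.2·7
= 4.0

E[P2] = 4.4 (similar calculation)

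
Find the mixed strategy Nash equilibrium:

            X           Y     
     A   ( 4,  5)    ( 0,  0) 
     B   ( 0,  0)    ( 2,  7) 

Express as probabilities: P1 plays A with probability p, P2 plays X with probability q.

p = 0.5833, q = 0.3333

Work:
Find probabilities that make opponent indifferent:
P2 chooses q to make P1 indifferent between A and B
P1 chooses p to make P2 indifferent between X and Y
Mixed NE: P1 plays (A: 0.5833, B: 0.4167), P2 plays (X: 0.3333, Y: 0.6667)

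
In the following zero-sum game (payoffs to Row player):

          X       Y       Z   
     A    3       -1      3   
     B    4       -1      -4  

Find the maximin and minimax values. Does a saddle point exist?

Maximin = -1, Minimax = -1, Saddle: True

Work:
Row minimums: [-1, -4] → maximin = -1
Column maximums: [4, -1, 3] → minimax = -1
Saddle point exists! Game value = -1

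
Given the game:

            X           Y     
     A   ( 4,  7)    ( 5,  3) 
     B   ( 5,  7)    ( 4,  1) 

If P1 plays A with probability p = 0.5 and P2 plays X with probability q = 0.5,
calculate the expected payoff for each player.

E[P1] = 4.5, E[P2] = 4.5

Work:
E[P1] = p·q·π₁(A,X) + p·(1-q)·π₁(A,Y) + (1-p)·q·π₁(B,X) + (1-p)·(1-q)·π₁(B,Y)
= 0.5·0.5·4 + 0.5·0.5·5 + 0.5·0.5·5 + 0.5·0.5·4
= 4.5

E[P2] = 4.5 (similar calculation)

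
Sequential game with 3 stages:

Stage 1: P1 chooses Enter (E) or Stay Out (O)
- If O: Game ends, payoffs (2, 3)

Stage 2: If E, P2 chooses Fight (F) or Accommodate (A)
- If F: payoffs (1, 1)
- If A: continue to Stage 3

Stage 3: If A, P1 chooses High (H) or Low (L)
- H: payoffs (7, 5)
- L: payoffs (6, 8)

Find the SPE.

SPE: (E, A, H); Outcome (7, 5)

Work:
Stage 3: P1 chooses H (7 vs 6)
Stage 2: P2: F->1, A->5 (anticipating H). Choose A
Stage 1: P1: O->2, E->7 (anticipating A, H). Choose E
SPE path: E -> A -> H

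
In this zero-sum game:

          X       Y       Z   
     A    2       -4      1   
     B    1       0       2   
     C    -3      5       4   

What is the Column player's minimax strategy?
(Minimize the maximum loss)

Column should play X, value = 2

Work:
Column player minimizes Row's maximum payoff:
Column X: max payoff to Row = 2
Column Y: max payoff to Row = 5
Column Z: max payoff to Row = 4
Minimum is 2, achieved by column X.
Minimax strategy: X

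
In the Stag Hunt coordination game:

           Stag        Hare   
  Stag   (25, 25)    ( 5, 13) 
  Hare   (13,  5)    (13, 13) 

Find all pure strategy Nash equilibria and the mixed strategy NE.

Pure NE: (Stag, Stag) and (Hare, Hare); Mixed NE: p = 0.4, q = 0.4

Work:
Check pure NE:
(Stag, Stag): (25, 25) - no unilateral deviation beneficial
(Hare, Hare): (13, 13) - no unilateral deviation beneficial
Mixed NE: P1 plays Stag with p = 0.4, P2 plays Stag with q = 0.4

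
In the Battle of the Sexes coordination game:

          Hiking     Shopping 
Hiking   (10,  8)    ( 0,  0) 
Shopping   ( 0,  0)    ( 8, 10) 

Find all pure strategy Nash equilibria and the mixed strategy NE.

Pure NE: (Hiking, Hiking) and (Shopping, Shopping); Mixed NE: p = 0.5556, q = 0.4444

Work:
Check pure NE:
(Hiking, Hiking): (10, 8) - no unilateral deviation beneficial
(Shopping, Shopping): (8, 10) - no unilateral deviation beneficial
Mixed NE: P1 plays Hiking with p = 0.5556, P2 plays Hiking with q = 0.4444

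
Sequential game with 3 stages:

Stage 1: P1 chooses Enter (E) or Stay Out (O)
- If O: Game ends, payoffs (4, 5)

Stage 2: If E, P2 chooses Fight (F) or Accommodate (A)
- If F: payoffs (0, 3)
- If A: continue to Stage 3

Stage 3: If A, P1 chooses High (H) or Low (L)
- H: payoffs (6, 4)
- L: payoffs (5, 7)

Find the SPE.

SPE: (E, A, H); Outcome (6, 4)

Work:
Stage 3: P1 chooses H (6 vs 5)
Stage 2: P2: F->3, A->4 (anticipating H). Choose A
Stage 1: P1: O->4, E->6 (anticipating A, H). Choose E
SPE path: E -> A -> H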